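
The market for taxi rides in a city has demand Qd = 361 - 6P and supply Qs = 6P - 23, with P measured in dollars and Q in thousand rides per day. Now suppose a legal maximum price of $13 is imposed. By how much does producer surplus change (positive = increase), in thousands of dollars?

-2128

Setting quantity demanded equal to quantity supplied, 361 - 6P = 6P - 23, gives P* = 32 and Q* = 169.
Since 13 < 32, the ceiling is binding.
At P = 13: Qd = 361 - 6·13 = 283 and Qs = 6·13 - 23 = 55.
Producer surplus without the control is ½ · (32 - 23/6) · 169 = 28561/12.
With the ceiling, producers sell 55 units at 13, so PS = ½ · (13 - 23/6) · 55 = 3025/12.
Change in producer surplus = 3025/12 - 28561/12 = -2128.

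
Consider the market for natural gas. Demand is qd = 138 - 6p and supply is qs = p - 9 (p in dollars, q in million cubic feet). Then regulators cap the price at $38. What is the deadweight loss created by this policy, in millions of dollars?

Setting quantity demanded equal to quantity supplied, 138 - 6p = p - 9, gives p* = 21 and q* = 12.
Since 38 is above p* = 21, the ceiling does not bind and the free-market outcome prevails.
Since the control does not bind, no trades are prevented and deadweight loss is zero.

0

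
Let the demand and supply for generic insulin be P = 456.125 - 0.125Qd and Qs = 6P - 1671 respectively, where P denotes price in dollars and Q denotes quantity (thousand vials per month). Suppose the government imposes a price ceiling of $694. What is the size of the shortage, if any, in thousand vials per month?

0

Rearranging demand gives Qd = 3649 - 8P. Equilibrium: 3649 - 8P = 6P - 1671, so 5320 = 14P and P* = 380, Q* = 609.
Since 694 is above P* = 380, the ceiling does not bind and the free-market outcome prevails.
Since the control does not bind, there is no shortage.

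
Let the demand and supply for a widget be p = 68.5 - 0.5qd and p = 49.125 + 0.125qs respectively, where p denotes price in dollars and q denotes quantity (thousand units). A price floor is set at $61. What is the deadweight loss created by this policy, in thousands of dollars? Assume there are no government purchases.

80

Rearranging demand gives qd = 137 - 2p; rearranging supply gives qs = 8p - 393. In a free market, 137 - 2p = 8p - 393 gives the equilibrium p* = 53, q* = 31.
Because the floor (61) lies above the market-clearing price, it is binding.
At p = 61: qd = 137 - 2·61 = 15 and qs = 8·61 - 393 = 95.
Quantity traded falls to 15. At q = 15 the demand price is (137 - 15)/2 = 61 and the supply price is (393 + 15)/8 = 51.
Deadweight loss = ½ · (61 - 51) · (31 - 15) = ½ · 10 · 16 = 80.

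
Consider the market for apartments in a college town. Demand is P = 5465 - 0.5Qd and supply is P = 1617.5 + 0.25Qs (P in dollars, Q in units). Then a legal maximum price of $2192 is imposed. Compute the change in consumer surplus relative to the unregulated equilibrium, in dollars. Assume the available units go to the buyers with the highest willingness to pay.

Rearranging demand gives Qd = 10930 - 2P; rearranging supply gives Qs = 4P - 6470. Equilibrium: 10930 - 2P = 4P - 6470, so 17400 = 6P and P* = 2900, Q* = 5130.
Since 2192 < 2900, the ceiling is binding.
At P = 2192: Qd = 10930 - 2·2192 = 6546 and Qs = 4·2192 - 6470 = 2298.
Consumer surplus without the control is ½ · (5465 - 2900) · 5130 = 6579225.
With the ceiling, 2298 units are sold at 2192 (assume they go to the highest-value buyers). The demand price at Q = 2298 is 4316, so CS = ½ · [(5465 - 2192) + (4316 - 2192)] · 2298 = 6201153.
Change in consumer surplus = 6201153 - 6579225 = -378072.

-378072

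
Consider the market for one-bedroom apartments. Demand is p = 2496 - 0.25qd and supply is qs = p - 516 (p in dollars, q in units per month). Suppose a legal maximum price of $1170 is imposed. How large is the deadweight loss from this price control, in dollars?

540562.5

Rearranging demand gives qd = 9984 - 4p. Without the control the market clears where 9984 - 4p = p - 516, i.e. p* = 2100 and q* = 1584.
Since 1170 < 2100, the ceiling is binding.
At p = 1170: qd = 9984 - 4·1170 = 5304 and qs = 1170 - 516 = 654.
Quantity traded falls to 654. At q = 654 the demand price is (9984 - 654)/4 = 2332.5 and the supply price is 516 + 654 = 1170.
Deadweight loss = ½ · (2332.5 - 1170) · (1584 - 654) = ½ · 1162.5 · 930 = 540562.5.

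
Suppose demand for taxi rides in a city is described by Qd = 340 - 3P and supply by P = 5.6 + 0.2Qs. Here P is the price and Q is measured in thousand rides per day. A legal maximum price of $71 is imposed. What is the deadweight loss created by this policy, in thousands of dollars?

Rearranging supply gives Qs = 5P - 28. Setting quantity demanded equal to quantity supplied, 340 - 3P = 5P - 28, gives P* = 46 and Q* = 202.
Since 71 is above P* = 46, the ceiling does not bind and the free-market outcome prevails.
Since the control does not bind, no trades are prevented and deadweight loss is zero.

0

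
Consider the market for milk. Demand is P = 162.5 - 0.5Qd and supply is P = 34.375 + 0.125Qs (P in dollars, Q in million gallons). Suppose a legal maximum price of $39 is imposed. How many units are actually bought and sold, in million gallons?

Rearranging demand gives Qd = 325 - 2P; rearranging supply gives Qs = 8P - 275. Equilibrium: 325 - 2P = 8P - 275, so 600 = 10P and P* = 60, Q* = 205.
Because the ceiling (39) lies below the market-clearing price, it is binding.
At P = 39: Qd = 325 - 2·39 = 247 and Qs = 8·39 - 275 = 37.
The quantity actually transacted is the short side, supply: 37.

37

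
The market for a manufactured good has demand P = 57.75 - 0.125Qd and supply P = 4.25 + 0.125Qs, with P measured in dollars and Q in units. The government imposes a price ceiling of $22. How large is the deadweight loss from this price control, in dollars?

648

Rearranging demand gives Qd = 462 - 8P; rearranging supply gives Qs = 8P - 34. Equilibrium: 462 - 8P = 8P - 34, so 496 = 16P and P* = 31, Q* = 214.
Since 22 < 31, the ceiling is binding.
At P = 22: Qd = 462 - 8·22 = 286 and Qs = 8·22 - 34 = 142.
Quantity traded falls to 142. At Q = 142 the demand price is (462 - 142)/8 = 40 and the supply price is (34 + 142)/8 = 22.
Deadweight loss = ½ · (40 - 22) · (214 - 142) = ½ · 18 · 72 = 648.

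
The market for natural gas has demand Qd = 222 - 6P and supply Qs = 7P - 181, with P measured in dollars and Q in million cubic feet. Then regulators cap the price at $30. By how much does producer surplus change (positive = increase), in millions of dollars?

-32.5

Equilibrium: 222 - 6P = 7P - 181, so 403 = 13P and P* = 31, Q* = 36.
The ceiling of 30 is below the equilibrium price 31, so it binds.
At P = 30: Qd = 222 - 6·30 = 42 and Qs = 7·30 - 181 = 29.
Producer surplus without the control is ½ · (31 - 181/7) · 36 = 648/7.
With the ceiling, producers sell 29 units at 30, so PS = ½ · (30 - 181/7) · 29 = 841/14.
Change in producer surplus = 841/14 - 648/7 = -32.5.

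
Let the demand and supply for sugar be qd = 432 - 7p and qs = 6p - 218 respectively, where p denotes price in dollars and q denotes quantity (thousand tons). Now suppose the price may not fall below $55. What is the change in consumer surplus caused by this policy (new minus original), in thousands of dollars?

Setting quantity demanded equal to quantity supplied, 432 - 7p = 6p - 218, gives p* = 50 and q* = 82.
Since 55 > 50, the floor is binding.
At p = 55: qd = 432 - 7·55 = 47 and qs = 6·55 - 218 = 112.
Consumer surplus without the control is ½ · (432/7 - 50) · 82 = 3362/7.
With the floor, consumers buy 47 units at 55, so CS = ½ · (432/7 - 55) · 47 = 2209/14.
Change in consumer surplus = 2209/14 - 3362/7 = -322.5.

-322.5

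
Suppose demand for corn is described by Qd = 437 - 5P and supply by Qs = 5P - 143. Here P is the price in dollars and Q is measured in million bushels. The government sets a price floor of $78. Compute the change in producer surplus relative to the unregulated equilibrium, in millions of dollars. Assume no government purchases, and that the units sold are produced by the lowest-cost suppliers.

Equilibrium: 437 - 5P = 5P - 143, so 580 = 10P and P* = 58, Q* = 147.
Since 78 > 58, the floor is binding.
At P = 78: Qd = 437 - 5·78 = 47 and Qs = 5·78 - 143 = 247.
Producer surplus without the control is ½ · (58 - 28.6) · 147 = 2160.9.
With the floor, 47 units are sold at 78. The supply price at Q = 47 is 38, so PS = ½ · [(78 - 28.6) + (78 - 38)] · 47 = 2100.9.
Change in producer surplus = 2100.9 - 2160.9 = -60.

-60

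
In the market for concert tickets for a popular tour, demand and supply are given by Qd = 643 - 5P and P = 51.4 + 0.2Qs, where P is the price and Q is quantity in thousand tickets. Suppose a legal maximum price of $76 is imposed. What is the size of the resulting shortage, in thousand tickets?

140

Rearranging supply gives Qs = 5P - 257. In a free market, 643 - 5P = 5P - 257 gives the equilibrium P* = 90, Q* = 193.
Since 76 < 90, the ceiling is binding.
At P = 76: Qd = 643 - 5·76 = 263 and Qs = 5·76 - 257 = 123.
Shortage = Qd - Qs = 263 - 123 = 140.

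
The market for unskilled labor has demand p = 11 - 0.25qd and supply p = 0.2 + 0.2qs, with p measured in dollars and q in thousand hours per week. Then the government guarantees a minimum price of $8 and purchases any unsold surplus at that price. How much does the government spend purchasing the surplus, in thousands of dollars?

216

Rearranging demand gives qd = 44 - 4p; rearranging supply gives qs = 5p - 1. Setting quantity demanded equal to quantity supplied, 44 - 4p = 5p - 1, gives p* = 5 and q* = 24.
Because the floor (8) lies above the market-clearing price, it is binding.
At p = 8: qd = 44 - 4·8 = 12 and qs = 5·8 - 1 = 39.
Surplus = qs - qd = 27.
Government expenditure = surplus × support price = 27 × 8 = 216.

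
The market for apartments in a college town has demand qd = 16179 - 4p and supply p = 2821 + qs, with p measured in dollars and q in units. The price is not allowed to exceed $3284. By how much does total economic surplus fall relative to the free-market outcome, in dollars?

Rearranging supply gives qs = p - 2821. In a free market, 16179 - 4p = p - 2821 gives the equilibrium p* = 3800, q* = 979.
Because the ceiling (3284) lies below the market-clearing price, it is binding.
At p = 3284: qd = 16179 - 4·3284 = 3043 and qs = 3284 - 2821 = 463.
Quantity traded falls to 463. At q = 463 the demand price is (16179 - 463)/4 = 3929 and the supply price is 2821 + 463 = 3284.
Deadweight loss = ½ · (3929 - 3284) · (979 - 463) = ½ · 645 · 516 = 166410.

166410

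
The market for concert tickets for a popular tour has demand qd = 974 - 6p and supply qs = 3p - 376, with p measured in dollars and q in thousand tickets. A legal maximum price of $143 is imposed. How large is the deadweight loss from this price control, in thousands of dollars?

In a free market, 974 - 6p = 3p - 376 gives the equilibrium p* = 150, q* = 74.
The ceiling of 143 is below the equilibrium price 150, so it binds.
At p = 143: qd = 974 - 6·143 = 116 and qs = 3·143 - 376 = 53.
Quantity traded falls to 53. At q = 53 the demand price is (974 - 53)/6 = 153.5 and the supply price is (376 + 53)/3 = 143.
Deadweight loss = ½ · (153.5 - 143) · (74 - 53) = ½ · 10.5 · 21 = 110.25.

110.25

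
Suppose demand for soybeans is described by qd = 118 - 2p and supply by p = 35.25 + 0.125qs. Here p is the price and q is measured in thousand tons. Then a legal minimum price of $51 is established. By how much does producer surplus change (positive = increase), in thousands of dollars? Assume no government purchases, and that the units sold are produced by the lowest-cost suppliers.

Rearranging supply gives qs = 8p - 282. Setting quantity demanded equal to quantity supplied, 118 - 2p = 8p - 282, gives p* = 40 and q* = 38.
Since 51 > 40, the floor is binding.
At p = 51: qd = 118 - 2·51 = 16 and qs = 8·51 - 282 = 126.
Producer surplus without the control is ½ · (40 - 35.25) · 38 = 90.25.
With the floor, 16 units are sold at 51. The supply price at q = 16 is 37.25, so PS = ½ · [(51 - 35.25) + (51 - 37.25)] · 16 = 236.
Change in producer surplus = 236 - 90.25 = 145.75.

145.75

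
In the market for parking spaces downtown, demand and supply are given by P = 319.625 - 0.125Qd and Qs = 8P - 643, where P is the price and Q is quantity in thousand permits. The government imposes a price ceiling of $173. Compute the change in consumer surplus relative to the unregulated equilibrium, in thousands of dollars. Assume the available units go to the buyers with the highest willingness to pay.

17091

Rearranging demand gives Qd = 2557 - 8P. Without the control the market clears where 2557 - 8P = 8P - 643, i.e. P* = 200 and Q* = 957.
The ceiling of 173 is below the equilibrium price 200, so it binds.
At P = 173: Qd = 2557 - 8·173 = 1173 and Qs = 8·173 - 643 = 741.
Consumer surplus without the control is ½ · (319.625 - 200) · 957 = 57240.5625.
With the ceiling, 741 units are sold at 173 (assume they go to the highest-value buyers). The demand price at Q = 741 is 227, so CS = ½ · [(319.625 - 173) + (227 - 173)] · 741 = 74331.5625.
Change in consumer surplus = 74331.5625 - 57240.5625 = 17091.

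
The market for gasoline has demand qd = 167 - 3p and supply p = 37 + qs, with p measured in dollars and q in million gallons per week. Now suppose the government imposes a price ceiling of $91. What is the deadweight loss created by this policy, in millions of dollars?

0

Rearranging supply gives qs = p - 37. Setting quantity demanded equal to quantity supplied, 167 - 3p = p - 37, gives p* = 51 and q* = 14.
The ceiling of 91 is above the equilibrium price 51, so it is not binding; the market clears at p* = 51, q* = 14.
Since the control does not bind, no trades are prevented and deadweight loss is zero.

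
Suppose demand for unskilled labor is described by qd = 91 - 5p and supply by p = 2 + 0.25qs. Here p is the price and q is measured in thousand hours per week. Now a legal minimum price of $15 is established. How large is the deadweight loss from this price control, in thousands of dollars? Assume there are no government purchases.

90

Rearranging supply gives qs = 4p - 8. In a free market, 91 - 5p = 4p - 8 gives the equilibrium p* = 11, q* = 36.
Since 15 > 11, the floor is binding.
At p = 15: qd = 91 - 5·15 = 16 and qs = 4·15 - 8 = 52.
Quantity traded falls to 16. At q = 16 the demand price is (91 - 16)/5 = 15 and the supply price is (8 + 16)/4 = 6.
Deadweight loss = ½ · (15 - 6) · (36 - 16) = ½ · 9 · 20 = 90.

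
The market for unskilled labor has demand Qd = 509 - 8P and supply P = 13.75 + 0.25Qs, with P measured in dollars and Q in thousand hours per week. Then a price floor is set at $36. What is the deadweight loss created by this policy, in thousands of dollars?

0

Rearranging supply gives Qs = 4P - 55. Setting quantity demanded equal to quantity supplied, 509 - 8P = 4P - 55, gives P* = 47 and Q* = 133.
Since 36 is below P* = 47, the floor does not bind and the free-market outcome prevails.
Since the control does not bind, no trades are prevented and deadweight loss is zero.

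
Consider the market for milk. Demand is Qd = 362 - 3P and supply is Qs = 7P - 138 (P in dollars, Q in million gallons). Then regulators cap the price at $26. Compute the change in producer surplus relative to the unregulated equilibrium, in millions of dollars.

Setting quantity demanded equal to quantity supplied, 362 - 3P = 7P - 138, gives P* = 50 and Q* = 212.
Since 26 < 50, the ceiling is binding.
At P = 26: Qd = 362 - 3·26 = 284 and Qs = 7·26 - 138 = 44.
Producer surplus without the control is ½ · (50 - 138/7) · 212 = 22472/7.
With the ceiling, producers sell 44 units at 26, so PS = ½ · (26 - 138/7) · 44 = 968/7.
Change in producer surplus = 968/7 - 22472/7 = -3072.

-3072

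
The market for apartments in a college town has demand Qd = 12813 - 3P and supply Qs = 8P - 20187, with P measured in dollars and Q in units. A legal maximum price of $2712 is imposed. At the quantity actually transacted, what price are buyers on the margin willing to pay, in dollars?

Equilibrium: 12813 - 3P = 8P - 20187, so 33000 = 11P and P* = 3000, Q* = 3813.
Since 2712 < 3000, the ceiling is binding.
At P = 2712: Qd = 12813 - 3·2712 = 4677 and Qs = 8·2712 - 20187 = 1509.
Only 1509 units reach the market. On the demand curve, the marginal buyer's willingness to pay at Q = 1509 is (12813 - 1509)/3 = 3768.

3768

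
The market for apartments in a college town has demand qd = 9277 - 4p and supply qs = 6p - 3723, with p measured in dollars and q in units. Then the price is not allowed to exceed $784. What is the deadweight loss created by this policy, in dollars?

Setting quantity demanded equal to quantity supplied, 9277 - 4p = 6p - 3723, gives p* = 1300 and q* = 4077.
The ceiling of 784 is below the equilibrium price 1300, so it binds.
At p = 784: qd = 9277 - 4·784 = 6141 and qs = 6·784 - 3723 = 981.
Quantity traded falls to 981. At q = 981 the demand price is (9277 - 981)/4 = 2074 and the supply price is (3723 + 981)/6 = 784.
Deadweight loss = ½ · (2074 - 784) · (4077 - 981) = ½ · 1290 · 3096 = 1996920.

1996920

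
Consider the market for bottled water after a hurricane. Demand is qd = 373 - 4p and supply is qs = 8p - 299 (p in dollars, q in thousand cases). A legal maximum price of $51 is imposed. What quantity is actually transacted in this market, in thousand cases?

Without the control the market clears where 373 - 4p = 8p - 299, i.e. p* = 56 and q* = 149.
The ceiling of 51 is below the equilibrium price 56, so it binds.
At p = 51: qd = 373 - 4·51 = 169 and qs = 8·51 - 299 = 109.
The quantity actually transacted is the short side, supply: 109.

109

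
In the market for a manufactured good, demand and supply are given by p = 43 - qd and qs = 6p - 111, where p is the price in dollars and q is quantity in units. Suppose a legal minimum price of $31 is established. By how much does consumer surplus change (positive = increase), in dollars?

Rearranging demand gives qd = 43 - p. In a free market, 43 - p = 6p - 111 gives the equilibrium p* = 22, q* = 21.
Because the floor (31) lies above the market-clearing price, it is binding.
At p = 31: qd = 43 - 31 = 12 and qs = 6·31 - 111 = 75.
Consumer surplus without the control is ½ · (43 - 22) · 21 = 220.5.
With the floor, consumers buy 12 units at 31, so CS = ½ · (43 - 31) · 12 = 72.
Change in consumer surplus = 72 - 220.5 = -148.5.

-148.5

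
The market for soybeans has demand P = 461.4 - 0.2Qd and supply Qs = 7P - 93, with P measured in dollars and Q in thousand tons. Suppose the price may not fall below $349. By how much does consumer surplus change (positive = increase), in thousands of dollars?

-139240.5

Rearranging demand gives Qd = 2307 - 5P. Equilibrium: 2307 - 5P = 7P - 93, so 2400 = 12P and P* = 200, Q* = 1307.
Since 349 > 200, the floor is binding.
At P = 349: Qd = 2307 - 5·349 = 562 and Qs = 7·349 - 93 = 2350.
Consumer surplus without the control is ½ · (461.4 - 200) · 1307 = 170824.9.
With the floor, consumers buy 562 units at 349, so CS = ½ · (461.4 - 349) · 562 = 31584.4.
Change in consumer surplus = 31584.4 - 170824.9 = -139240.5.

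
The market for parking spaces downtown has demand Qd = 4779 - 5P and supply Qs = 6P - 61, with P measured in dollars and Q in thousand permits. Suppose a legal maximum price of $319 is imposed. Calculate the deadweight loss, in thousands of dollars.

96630.6

In a free market, 4779 - 5P = 6P - 61 gives the equilibrium P* = 440, Q* = 2579.
The ceiling of 319 is below the equilibrium price 440, so it binds.
At P = 319: Qd = 4779 - 5·319 = 3184 and Qs = 6·319 - 61 = 1853.
Quantity traded falls to 1853. At Q = 1853 the demand price is (4779 - 1853)/5 = 585.2 and the supply price is (61 + 1853)/6 = 319.
Deadweight loss = ½ · (585.2 - 319) · (2579 - 1853) = ½ · 266.2 · 726 = 96630.6.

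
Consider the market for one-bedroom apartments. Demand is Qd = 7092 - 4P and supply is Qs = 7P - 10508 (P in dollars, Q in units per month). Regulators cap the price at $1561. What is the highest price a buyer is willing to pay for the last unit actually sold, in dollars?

In a free market, 7092 - 4P = 7P - 10508 gives the equilibrium P* = 1600, Q* = 692.
Since 1561 < 1600, the ceiling is binding.
At P = 1561: Qd = 7092 - 4·1561 = 848 and Qs = 7·1561 - 10508 = 419.
Only 419 units reach the market. On the demand curve, the marginal buyer's willingness to pay at Q = 419 is (7092 - 419)/4 = 1668.25.

1668.25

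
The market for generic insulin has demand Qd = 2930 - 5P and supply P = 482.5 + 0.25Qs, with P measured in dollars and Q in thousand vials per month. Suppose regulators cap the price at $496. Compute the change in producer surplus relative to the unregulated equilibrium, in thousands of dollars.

Rearranging supply gives Qs = 4P - 1930. Setting quantity demanded equal to quantity supplied, 2930 - 5P = 4P - 1930, gives P* = 540 and Q* = 230.
The ceiling of 496 is below the equilibrium price 540, so it binds.
At P = 496: Qd = 2930 - 5·496 = 450 and Qs = 4·496 - 1930 = 54.
Producer surplus without the control is ½ · (540 - 482.5) · 230 = 6612.5.
With the ceiling, producers sell 54 units at 496, so PS = ½ · (496 - 482.5) · 54 = 364.5.
Change in producer surplus = 364.5 - 6612.5 = -6248.

-6248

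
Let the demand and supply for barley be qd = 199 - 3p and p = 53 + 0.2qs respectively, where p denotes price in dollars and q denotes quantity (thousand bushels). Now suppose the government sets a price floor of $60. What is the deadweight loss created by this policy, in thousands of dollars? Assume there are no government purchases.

9.6

Rearranging supply gives qs = 5p - 265. Equilibrium: 199 - 3p = 5p - 265, so 464 = 8p and p* = 58, q* = 25.
Because the floor (60) lies above the market-clearing price, it is binding.
At p = 60: qd = 199 - 3·60 = 19 and qs = 5·60 - 265 = 35.
Quantity traded falls to 19. At q = 19 the demand price is (199 - 19)/3 = 60 and the supply price is (265 + 19)/5 = 56.8.
Deadweight loss = ½ · (60 - 56.8) · (25 - 19) = ½ · 3.2 · 6 = 9.6.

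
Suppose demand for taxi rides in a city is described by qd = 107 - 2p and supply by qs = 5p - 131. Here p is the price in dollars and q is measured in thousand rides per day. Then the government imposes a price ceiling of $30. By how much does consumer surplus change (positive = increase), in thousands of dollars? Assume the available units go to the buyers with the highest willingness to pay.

-24

Setting quantity demanded equal to quantity supplied, 107 - 2p = 5p - 131, gives p* = 34 and q* = 39.
Since 30 < 34, the ceiling is binding.
At p = 30: qd = 107 - 2·30 = 47 and qs = 5·30 - 131 = 19.
Consumer surplus without the control is ½ · (53.5 - 34) · 39 = 380.25.
With the ceiling, 19 units are sold at 30 (assume they go to the highest-value buyers). The demand price at q = 19 is 44, so CS = ½ · [(53.5 - 30) + (44 - 30)] · 19 = 356.25.
Change in consumer surplus = 356.25 - 380.25 = -24.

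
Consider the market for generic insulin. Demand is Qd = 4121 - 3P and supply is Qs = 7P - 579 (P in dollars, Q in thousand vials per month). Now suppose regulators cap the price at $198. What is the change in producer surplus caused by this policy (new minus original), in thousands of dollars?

In a free market, 4121 - 3P = 7P - 579 gives the equilibrium P* = 470, Q* = 2711.
Since 198 < 470, the ceiling is binding.
At P = 198: Qd = 4121 - 3·198 = 3527 and Qs = 7·198 - 579 = 807.
Producer surplus without the control is ½ · (470 - 579/7) · 2711 = 7349521/14.
With the ceiling, producers sell 807 units at 198, so PS = ½ · (198 - 579/7) · 807 = 651249/14.
Change in producer surplus = 651249/14 - 7349521/14 = -478448.

-478448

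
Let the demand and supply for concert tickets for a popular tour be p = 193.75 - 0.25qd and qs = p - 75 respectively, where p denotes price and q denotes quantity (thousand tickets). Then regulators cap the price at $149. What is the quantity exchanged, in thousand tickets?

74

Rearranging demand gives qd = 775 - 4p. Setting quantity demanded equal to quantity supplied, 775 - 4p = p - 75, gives p* = 170 and q* = 95.
Because the ceiling (149) lies below the market-clearing price, it is binding.
At p = 149: qd = 775 - 4·149 = 179 and qs = 149 - 75 = 74.
The quantity actually transacted is the short side, supply: 74.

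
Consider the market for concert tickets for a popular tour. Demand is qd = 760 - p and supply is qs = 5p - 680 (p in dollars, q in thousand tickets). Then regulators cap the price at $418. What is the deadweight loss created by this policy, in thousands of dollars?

Equilibrium: 760 - p = 5p - 680, so 1440 = 6p and p* = 240, q* = 520.
The ceiling of 418 is above the equilibrium price 240, so it is not binding; the market clears at p* = 240, q* = 520.
Since the control does not bind, no trades are prevented and deadweight loss is zero.

0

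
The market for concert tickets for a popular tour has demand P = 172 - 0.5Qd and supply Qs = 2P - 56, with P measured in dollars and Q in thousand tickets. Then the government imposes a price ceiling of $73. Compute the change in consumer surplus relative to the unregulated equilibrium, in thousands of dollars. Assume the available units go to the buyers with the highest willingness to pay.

Rearranging demand gives Qd = 344 - 2P. Setting quantity demanded equal to quantity supplied, 344 - 2P = 2P - 56, gives P* = 100 and Q* = 144.
Since 73 < 100, the ceiling is binding.
At P = 73: Qd = 344 - 2·73 = 198 and Qs = 2·73 - 56 = 90.
Consumer surplus without the control is ½ · (172 - 100) · 144 = 5184.
With the ceiling, 90 units are sold at 73 (assume they go to the highest-value buyers). The demand price at Q = 90 is 127, so CS = ½ · [(172 - 73) + (127 - 73)] · 90 = 6885.
Change in consumer surplus = 6885 - 5184 = 1701.

1701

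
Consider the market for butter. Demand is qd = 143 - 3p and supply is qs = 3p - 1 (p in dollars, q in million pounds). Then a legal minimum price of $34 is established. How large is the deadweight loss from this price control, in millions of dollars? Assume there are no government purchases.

Equilibrium: 143 - 3p = 3p - 1, so 144 = 6p and p* = 24, q* = 71.
Since 34 > 24, the floor is binding.
At p = 34: qd = 143 - 3·34 = 41 and qs = 3·34 - 1 = 101.
Quantity traded falls to 41. At q = 41 the demand price is (143 - 41)/3 = 34 and the supply price is (1 + 41)/3 = 14.
Deadweight loss = ½ · (34 - 14) · (71 - 41) = ½ · 20 · 30 = 300.

300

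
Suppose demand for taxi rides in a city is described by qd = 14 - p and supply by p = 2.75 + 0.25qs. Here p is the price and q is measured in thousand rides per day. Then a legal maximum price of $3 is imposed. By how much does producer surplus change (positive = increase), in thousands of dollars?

Rearranging supply gives qs = 4p - 11. Equilibrium: 14 - p = 4p - 11, so 25 = 5p and p* = 5, q* = 9.
The ceiling of 3 is below the equilibrium price 5, so it binds.
At p = 3: qd = 14 - 3 = 11 and qs = 4·3 - 11 = 1.
Producer surplus without the control is ½ · (5 - 2.75) · 9 = 10.125.
With the ceiling, producers sell 1 units at 3, so PS = ½ · (3 - 2.75) · 1 = 0.125.
Change in producer surplus = 0.125 - 10.125 = -10.

-10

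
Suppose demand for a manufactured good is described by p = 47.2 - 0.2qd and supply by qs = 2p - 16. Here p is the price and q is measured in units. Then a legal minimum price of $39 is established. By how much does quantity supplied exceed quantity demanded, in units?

21

Rearranging demand gives qd = 236 - 5p. In a free market, 236 - 5p = 2p - 16 gives the equilibrium p* = 36, q* = 56.
Because the floor (39) lies above the market-clearing price, it is binding.
At p = 39: qd = 236 - 5·39 = 41 and qs = 2·39 - 16 = 62.
Surplus = qs - qd = 62 - 41 = 21.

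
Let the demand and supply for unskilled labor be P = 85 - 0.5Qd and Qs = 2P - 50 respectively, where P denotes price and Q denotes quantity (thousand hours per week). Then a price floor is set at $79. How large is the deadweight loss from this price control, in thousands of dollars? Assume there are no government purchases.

1152

Rearranging demand gives Qd = 170 - 2P. In a free market, 170 - 2P = 2P - 50 gives the equilibrium P* = 55, Q* = 60.
The floor of 79 is above the equilibrium price 55, so it binds.
At P = 79: Qd = 170 - 2·79 = 12 and Qs = 2·79 - 50 = 108.
Quantity traded falls to 12. At Q = 12 the demand price is (170 - 12)/2 = 79 and the supply price is (50 + 12)/2 = 31.
Deadweight loss = ½ · (79 - 31) · (60 - 12) = ½ · 48 · 48 = 1152.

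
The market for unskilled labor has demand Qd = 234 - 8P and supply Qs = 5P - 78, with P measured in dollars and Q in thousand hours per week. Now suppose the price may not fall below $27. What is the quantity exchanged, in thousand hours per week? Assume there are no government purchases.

In a free market, 234 - 8P = 5P - 78 gives the equilibrium P* = 24, Q* = 42.
Since 27 > 24, the floor is binding.
At P = 27: Qd = 234 - 8·27 = 18 and Qs = 5·27 - 78 = 57.
The quantity actually transacted is the short side, demand: 18.

18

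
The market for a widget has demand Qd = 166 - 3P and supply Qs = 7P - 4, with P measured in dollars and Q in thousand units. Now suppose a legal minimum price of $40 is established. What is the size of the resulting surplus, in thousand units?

230

In a free market, 166 - 3P = 7P - 4 gives the equilibrium P* = 17, Q* = 115.
The floor of 40 is above the equilibrium price 17, so it binds.
At P = 40: Qd = 166 - 3·40 = 46 and Qs = 7·40 - 4 = 276.
Surplus = Qs - Qd = 276 - 46 = 230.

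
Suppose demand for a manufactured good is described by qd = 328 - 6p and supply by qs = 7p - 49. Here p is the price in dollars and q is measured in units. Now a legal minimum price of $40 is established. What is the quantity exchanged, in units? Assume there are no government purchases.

88

Setting quantity demanded equal to quantity supplied, 328 - 6p = 7p - 49, gives p* = 29 and q* = 154.
Since 40 > 29, the floor is binding.
At p = 40: qd = 328 - 6·40 = 88 and qs = 7·40 - 49 = 231.
The quantity actually transacted is the short side, demand: 88.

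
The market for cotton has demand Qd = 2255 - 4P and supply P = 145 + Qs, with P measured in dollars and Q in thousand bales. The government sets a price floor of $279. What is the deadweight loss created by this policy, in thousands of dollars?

0

Rearranging supply gives Qs = P - 145. Setting quantity demanded equal to quantity supplied, 2255 - 4P = P - 145, gives P* = 480 and Q* = 335.
The floor of 279 is below the equilibrium price 480, so it is not binding; the market clears at P* = 480, Q* = 335.
Since the control does not bind, no trades are prevented and deadweight loss is zero.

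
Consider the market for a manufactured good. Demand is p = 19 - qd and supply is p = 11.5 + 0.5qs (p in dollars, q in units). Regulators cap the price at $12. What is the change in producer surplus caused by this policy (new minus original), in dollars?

Rearranging demand gives qd = 19 - p; rearranging supply gives qs = 2p - 23. Setting quantity demanded equal to quantity supplied, 19 - p = 2p - 23, gives p* = 14 and q* = 5.
Because the ceiling (12) lies below the market-clearing price, it is binding.
At p = 12: qd = 19 - 12 = 7 and qs = 2·12 - 23 = 1.
Producer surplus without the control is ½ · (14 - 11.5) · 5 = 6.25.
With the ceiling, producers sell 1 units at 12, so PS = ½ · (12 - 11.5) · 1 = 0.25.
Change in producer surplus = 0.25 - 6.25 = -6.

-6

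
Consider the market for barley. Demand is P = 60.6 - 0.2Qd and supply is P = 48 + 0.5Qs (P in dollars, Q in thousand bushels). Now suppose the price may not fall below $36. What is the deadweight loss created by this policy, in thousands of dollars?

Rearranging demand gives Qd = 303 - 5P; rearranging supply gives Qs = 2P - 96. Setting quantity demanded equal to quantity supplied, 303 - 5P = 2P - 96, gives P* = 57 and Q* = 18.
Since 36 is below P* = 57, the floor does not bind and the free-market outcome prevails.
Since the control does not bind, no trades are prevented and deadweight loss is zero.

0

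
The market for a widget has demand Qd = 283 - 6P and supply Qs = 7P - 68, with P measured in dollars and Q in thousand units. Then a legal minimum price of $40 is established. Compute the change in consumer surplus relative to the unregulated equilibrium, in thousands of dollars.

-1066

In a free market, 283 - 6P = 7P - 68 gives the equilibrium P* = 27, Q* = 121.
The floor of 40 is above the equilibrium price 27, so it binds.
At P = 40: Qd = 283 - 6·40 = 43 and Qs = 7·40 - 68 = 212.
Consumer surplus without the control is ½ · (283/6 - 27) · 121 = 14641/12.
With the floor, consumers buy 43 units at 40, so CS = ½ · (283/6 - 40) · 43 = 1849/12.
Change in consumer surplus = 1849/12 - 14641/12 = -1066.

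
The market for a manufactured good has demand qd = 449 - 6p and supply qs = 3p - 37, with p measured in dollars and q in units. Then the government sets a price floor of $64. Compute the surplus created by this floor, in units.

90

In a free market, 449 - 6p = 3p - 37 gives the equilibrium p* = 54, q* = 125.
The floor of 64 is above the equilibrium price 54, so it binds.
At p = 64: qd = 449 - 6·64 = 65 and qs = 3·64 - 37 = 155.
Surplus = qs - qd = 155 - 65 = 90.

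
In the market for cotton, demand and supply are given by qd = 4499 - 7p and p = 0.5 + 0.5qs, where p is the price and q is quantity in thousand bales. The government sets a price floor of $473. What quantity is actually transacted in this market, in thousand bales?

999

Rearranging supply gives qs = 2p - 1. Without the control the market clears where 4499 - 7p = 2p - 1, i.e. p* = 500 and q* = 999.
Since 473 is below p* = 500, the floor does not bind and the free-market outcome prevails.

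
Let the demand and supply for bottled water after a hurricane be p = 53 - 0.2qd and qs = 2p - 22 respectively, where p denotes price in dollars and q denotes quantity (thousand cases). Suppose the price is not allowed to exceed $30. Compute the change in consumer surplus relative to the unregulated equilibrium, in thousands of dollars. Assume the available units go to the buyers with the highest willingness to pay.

Rearranging demand gives qd = 265 - 5p. In a free market, 265 - 5p = 2p - 22 gives the equilibrium p* = 41, q* = 60.
Because the ceiling (30) lies below the market-clearing price, it is binding.
At p = 30: qd = 265 - 5·30 = 115 and qs = 2·30 - 22 = 38.
Consumer surplus without the control is ½ · (53 - 41) · 60 = 360.
With the ceiling, 38 units are sold at 30 (assume they go to the highest-value buyers). The demand price at q = 38 is 45.4, so CS = ½ · [(53 - 30) + (45.4 - 30)] · 38 = 729.6.
Change in consumer surplus = 729.6 - 360 = 369.6.

369.6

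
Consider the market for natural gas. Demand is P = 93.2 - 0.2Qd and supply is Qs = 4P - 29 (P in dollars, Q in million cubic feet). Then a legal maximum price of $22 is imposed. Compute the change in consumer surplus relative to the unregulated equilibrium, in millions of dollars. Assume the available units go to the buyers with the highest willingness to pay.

Rearranging demand gives Qd = 466 - 5P. In a free market, 466 - 5P = 4P - 29 gives the equilibrium P* = 55, Q* = 191.
The ceiling of 22 is below the equilibrium price 55, so it binds.
At P = 22: Qd = 466 - 5·22 = 356 and Qs = 4·22 - 29 = 59.
Consumer surplus without the control is ½ · (93.2 - 55) · 191 = 3648.1.
With the ceiling, 59 units are sold at 22 (assume they go to the highest-value buyers). The demand price at Q = 59 is 81.4, so CS = ½ · [(93.2 - 22) + (81.4 - 22)] · 59 = 3852.7.
Change in consumer surplus = 3852.7 - 3648.1 = 204.6.

204.6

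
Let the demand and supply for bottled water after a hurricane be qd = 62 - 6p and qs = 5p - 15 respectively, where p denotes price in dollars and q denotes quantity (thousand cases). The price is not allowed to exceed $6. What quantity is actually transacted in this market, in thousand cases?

15

In a free market, 62 - 6p = 5p - 15 gives the equilibrium p* = 7, q* = 20.
Since 6 < 7, the ceiling is binding.
At p = 6: qd = 62 - 6·6 = 26 and qs = 5·6 - 15 = 15.
The quantity actually transacted is the short side, supply: 15.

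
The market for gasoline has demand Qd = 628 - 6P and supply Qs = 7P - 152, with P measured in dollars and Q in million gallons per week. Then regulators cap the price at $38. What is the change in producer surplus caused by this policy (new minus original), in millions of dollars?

In a free market, 628 - 6P = 7P - 152 gives the equilibrium P* = 60, Q* = 268.
Since 38 < 60, the ceiling is binding.
At P = 38: Qd = 628 - 6·38 = 400 and Qs = 7·38 - 152 = 114.
Producer surplus without the control is ½ · (60 - 152/7) · 268 = 35912/7.
With the ceiling, producers sell 114 units at 38, so PS = ½ · (38 - 152/7) · 114 = 6498/7.
Change in producer surplus = 6498/7 - 35912/7 = -4202.

-4202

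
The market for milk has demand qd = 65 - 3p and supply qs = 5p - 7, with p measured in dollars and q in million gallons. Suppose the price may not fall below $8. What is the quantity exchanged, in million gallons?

Setting quantity demanded equal to quantity supplied, 65 - 3p = 5p - 7, gives p* = 9 and q* = 38.
The floor of 8 is below the equilibrium price 9, so it is not binding; the market clears at p* = 9, q* = 38.

38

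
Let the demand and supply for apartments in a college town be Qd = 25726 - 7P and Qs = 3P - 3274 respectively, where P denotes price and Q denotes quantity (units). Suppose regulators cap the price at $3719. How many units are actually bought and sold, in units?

5426

Without the control the market clears where 25726 - 7P = 3P - 3274, i.e. P* = 2900 and Q* = 5426.
Since 3719 is above P* = 2900, the ceiling does not bind and the free-market outcome prevails.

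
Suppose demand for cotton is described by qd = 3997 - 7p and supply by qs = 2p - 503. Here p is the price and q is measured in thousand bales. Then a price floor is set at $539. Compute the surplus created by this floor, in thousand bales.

351

Setting quantity demanded equal to quantity supplied, 3997 - 7p = 2p - 503, gives p* = 500 and q* = 497.
Since 539 > 500, the floor is binding.
At p = 539: qd = 3997 - 7·539 = 224 and qs = 2·539 - 503 = 575.
Surplus = qs - qd = 575 - 224 = 351.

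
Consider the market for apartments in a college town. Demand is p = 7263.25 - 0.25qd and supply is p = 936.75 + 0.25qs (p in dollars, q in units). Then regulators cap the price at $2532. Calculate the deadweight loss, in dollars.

Rearranging demand gives qd = 29053 - 4p; rearranging supply gives qs = 4p - 3747. In a free market, 29053 - 4p = 4p - 3747 gives the equilibrium p* = 4100, q* = 12653.
The ceiling of 2532 is below the equilibrium price 4100, so it binds.
At p = 2532: qd = 29053 - 4·2532 = 18925 and qs = 4·2532 - 3747 = 6381.
Quantity traded falls to 6381. At q = 6381 the demand price is (29053 - 6381)/4 = 5668 and the supply price is (3747 + 6381)/4 = 2532.
Deadweight loss = ½ · (5668 - 2532) · (12653 - 6381) = ½ · 3136 · 6272 = 9834496.

9834496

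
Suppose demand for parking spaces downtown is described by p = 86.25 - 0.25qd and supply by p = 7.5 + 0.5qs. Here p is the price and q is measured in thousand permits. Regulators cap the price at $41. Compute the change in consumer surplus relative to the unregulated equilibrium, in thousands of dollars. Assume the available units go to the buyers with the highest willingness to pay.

1092.5

Rearranging demand gives qd = 345 - 4p; rearranging supply gives qs = 2p - 15. Without the control the market clears where 345 - 4p = 2p - 15, i.e. p* = 60 and q* = 105.
Since 41 < 60, the ceiling is binding.
At p = 41: qd = 345 - 4·41 = 181 and qs = 2·41 - 15 = 67.
Consumer surplus without the control is ½ · (86.25 - 60) · 105 = 1378.125.
With the ceiling, 67 units are sold at 41 (assume they go to the highest-value buyers). The demand price at q = 67 is 69.5, so CS = ½ · [(86.25 - 41) + (69.5 - 41)] · 67 = 2470.625.
Change in consumer surplus = 2470.625 - 1378.125 = 1092.5.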